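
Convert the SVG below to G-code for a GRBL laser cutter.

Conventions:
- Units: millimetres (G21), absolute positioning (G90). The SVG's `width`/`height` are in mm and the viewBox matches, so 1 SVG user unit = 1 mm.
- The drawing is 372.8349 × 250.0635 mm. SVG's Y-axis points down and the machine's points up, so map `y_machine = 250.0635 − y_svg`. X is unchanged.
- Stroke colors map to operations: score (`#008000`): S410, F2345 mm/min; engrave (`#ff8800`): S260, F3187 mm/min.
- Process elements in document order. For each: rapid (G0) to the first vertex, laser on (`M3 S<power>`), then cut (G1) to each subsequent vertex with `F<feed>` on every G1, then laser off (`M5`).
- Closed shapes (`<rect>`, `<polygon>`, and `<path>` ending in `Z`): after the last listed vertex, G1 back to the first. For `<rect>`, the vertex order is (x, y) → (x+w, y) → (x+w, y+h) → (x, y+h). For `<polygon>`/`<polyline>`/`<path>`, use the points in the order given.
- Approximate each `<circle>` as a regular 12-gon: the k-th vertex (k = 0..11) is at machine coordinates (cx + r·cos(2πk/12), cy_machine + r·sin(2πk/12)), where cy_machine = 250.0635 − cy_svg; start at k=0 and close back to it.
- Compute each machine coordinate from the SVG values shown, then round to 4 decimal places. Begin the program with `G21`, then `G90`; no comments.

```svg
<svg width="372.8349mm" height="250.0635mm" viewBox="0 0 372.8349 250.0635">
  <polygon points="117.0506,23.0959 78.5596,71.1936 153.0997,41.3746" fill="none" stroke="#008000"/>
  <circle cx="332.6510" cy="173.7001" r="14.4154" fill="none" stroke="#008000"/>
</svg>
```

G21
G90
G0 X117.0506 Y226.9676
M3 S410
G1 X78.5596 Y178.8699 F2345
G1 X153.0997 Y208.6889 F2345
G1 X117.0506 Y226.9676 F2345
M5
G0 X347.0664 Y76.3634
M3 S410
G1 X345.1351 Y83.5711 F2345
G1 X339.8587 Y88.8475 F2345
G1 X332.6510 Y90.7788 F2345
G1 X325.4433 Y88.8475 F2345
G1 X320.1669 Y83.5711 F2345
G1 X318.2356 Y76.3634 F2345
G1 X320.1669 Y69.1557 F2345
G1 X325.4433 Y63.8793 F2345
G1 X332.6510 Y61.9480 F2345
G1 X339.8587 Y63.8793 F2345
G1 X345.1351 Y69.1557 F2345
G1 X347.0664 Y76.3634 F2345
M5

Since the viewBox matches the mm dimensions, user units are millimetres directly. The only transform is the Y-flip y_m = 250.0635 − y_svg.

Shape 1 is a closed polygon drawn with `<polygon>`. Its stroke #008000 means score at S410, F2345. After flipping Y the toolpath is (117.0506,226.9676) → (78.5596,178.8699) → (153.0997,208.6889) → (117.0506,226.9676), returning to the start.

Shape 2 is a circle drawn with `<circle>`. Its stroke #008000 means score at S410, F2345. After flipping Y the toolpath is (347.0664,76.3634) → (345.1351,83.5711) → (339.8587,88.8475) → (332.6510,90.7788) → (325.4433,88.8475) → (320.1669,83.5711) → (318.2356,76.3634) → (320.1669,69.1557) → (325.4433,63.8793) → (332.6510,61.9480) → (339.8587,63.8793) → (345.1351,69.1557) → (347.0664,76.3634), returning to the start.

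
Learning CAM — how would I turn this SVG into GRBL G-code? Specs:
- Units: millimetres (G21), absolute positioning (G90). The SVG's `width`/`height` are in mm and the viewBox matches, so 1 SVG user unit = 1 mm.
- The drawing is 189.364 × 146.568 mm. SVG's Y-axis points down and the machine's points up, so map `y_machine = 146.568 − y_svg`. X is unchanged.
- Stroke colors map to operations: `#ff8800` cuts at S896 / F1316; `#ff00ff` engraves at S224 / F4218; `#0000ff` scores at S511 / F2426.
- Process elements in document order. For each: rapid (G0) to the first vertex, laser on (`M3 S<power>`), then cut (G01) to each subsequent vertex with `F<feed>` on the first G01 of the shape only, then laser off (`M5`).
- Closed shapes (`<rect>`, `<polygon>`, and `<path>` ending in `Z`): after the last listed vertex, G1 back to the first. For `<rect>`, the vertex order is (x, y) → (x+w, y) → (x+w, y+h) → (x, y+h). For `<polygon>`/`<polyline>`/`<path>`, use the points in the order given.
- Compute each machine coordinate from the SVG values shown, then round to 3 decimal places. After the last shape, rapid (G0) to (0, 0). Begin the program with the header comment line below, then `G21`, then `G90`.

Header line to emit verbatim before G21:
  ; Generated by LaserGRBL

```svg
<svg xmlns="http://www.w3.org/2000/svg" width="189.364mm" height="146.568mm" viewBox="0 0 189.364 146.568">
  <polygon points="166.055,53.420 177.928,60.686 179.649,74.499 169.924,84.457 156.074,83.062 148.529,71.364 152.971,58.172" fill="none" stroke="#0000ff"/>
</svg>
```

; Generated by LaserGRBL
G21
G90
G0 X166.055 Y93.148
M3 S511
G01 X177.928 Y85.882 F2426
G01 X179.649 Y72.069
G01 X169.924 Y62.111
G01 X156.074 Y63.506
G01 X148.529 Y75.204
G01 X152.971 Y88.396
G01 X166.055 Y93.148
M5
G0 X0.000 Y0.000

1 u = 1 mm; y_m = 146.568 − y.

[1] `<polygon>` regular polygon, #0000ff→score S511 F2426: (166.055,93.148) → (177.928,85.882) → (179.649,72.069) → (169.924,62.111) → (156.074,63.506) → (148.529,75.204) → (152.971,88.396) → (166.055,93.148) (closed)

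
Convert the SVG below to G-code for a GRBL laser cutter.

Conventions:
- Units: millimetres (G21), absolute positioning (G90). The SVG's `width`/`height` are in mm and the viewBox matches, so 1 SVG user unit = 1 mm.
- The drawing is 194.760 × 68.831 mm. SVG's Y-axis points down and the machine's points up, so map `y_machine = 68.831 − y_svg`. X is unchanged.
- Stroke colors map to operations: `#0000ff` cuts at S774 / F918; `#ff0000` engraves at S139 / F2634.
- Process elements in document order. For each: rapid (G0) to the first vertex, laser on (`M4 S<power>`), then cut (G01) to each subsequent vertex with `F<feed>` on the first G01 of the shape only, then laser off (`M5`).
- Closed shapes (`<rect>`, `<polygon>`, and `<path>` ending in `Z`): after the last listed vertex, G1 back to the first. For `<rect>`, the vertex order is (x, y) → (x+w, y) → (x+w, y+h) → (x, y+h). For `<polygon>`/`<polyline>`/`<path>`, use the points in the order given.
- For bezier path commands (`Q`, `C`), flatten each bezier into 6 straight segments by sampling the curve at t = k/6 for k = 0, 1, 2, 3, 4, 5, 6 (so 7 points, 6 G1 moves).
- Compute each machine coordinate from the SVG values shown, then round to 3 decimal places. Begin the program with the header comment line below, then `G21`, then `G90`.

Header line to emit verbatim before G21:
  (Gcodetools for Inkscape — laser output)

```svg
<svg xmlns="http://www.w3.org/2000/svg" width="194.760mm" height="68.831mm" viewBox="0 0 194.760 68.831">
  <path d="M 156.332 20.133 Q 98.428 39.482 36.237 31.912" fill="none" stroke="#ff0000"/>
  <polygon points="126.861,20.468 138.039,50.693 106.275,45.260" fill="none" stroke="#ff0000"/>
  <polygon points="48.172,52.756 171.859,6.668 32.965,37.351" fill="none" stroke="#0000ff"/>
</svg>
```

1 u = 1 mm; y_m = 68.831 − y.

[1] `<path>` quadratic bezier, #ff0000→engrave S139 F2634: (156.332,48.698) → (136.912,42.996) → (117.253,38.790) → (97.356,36.079) → (77.221,34.863) → (56.848,35.143) → (36.237,36.919)

[2] `<polygon>` regular polygon, #ff0000→engrave S139 F2634: (126.861,48.363) → (138.039,18.138) → (106.275,23.571) → (126.861,48.363) (closed)

[3] `<polygon>` closed polygon, #0000ff→cut S774 F918: (48.172,16.075) → (171.859,62.163) → (32.965,31.480) → (48.172,16.075) (closed)

(Gcodetools for Inkscape — laser output)
G21
G90
G0 X156.332 Y48.698
M4 S139
G01 X136.912 Y42.996 F2634
G01 X117.253 Y38.790
G01 X97.356 Y36.079
G01 X77.221 Y34.863
G01 X56.848 Y35.143
G01 X36.237 Y36.919
M5
G0 X126.861 Y48.363
M4 S139
G01 X138.039 Y18.138 F2634
G01 X106.275 Y23.571
G01 X126.861 Y48.363
M5
G0 X48.172 Y16.075
M4 S774
G01 X171.859 Y62.163 F918
G01 X32.965 Y31.480
G01 X48.172 Y16.075
M5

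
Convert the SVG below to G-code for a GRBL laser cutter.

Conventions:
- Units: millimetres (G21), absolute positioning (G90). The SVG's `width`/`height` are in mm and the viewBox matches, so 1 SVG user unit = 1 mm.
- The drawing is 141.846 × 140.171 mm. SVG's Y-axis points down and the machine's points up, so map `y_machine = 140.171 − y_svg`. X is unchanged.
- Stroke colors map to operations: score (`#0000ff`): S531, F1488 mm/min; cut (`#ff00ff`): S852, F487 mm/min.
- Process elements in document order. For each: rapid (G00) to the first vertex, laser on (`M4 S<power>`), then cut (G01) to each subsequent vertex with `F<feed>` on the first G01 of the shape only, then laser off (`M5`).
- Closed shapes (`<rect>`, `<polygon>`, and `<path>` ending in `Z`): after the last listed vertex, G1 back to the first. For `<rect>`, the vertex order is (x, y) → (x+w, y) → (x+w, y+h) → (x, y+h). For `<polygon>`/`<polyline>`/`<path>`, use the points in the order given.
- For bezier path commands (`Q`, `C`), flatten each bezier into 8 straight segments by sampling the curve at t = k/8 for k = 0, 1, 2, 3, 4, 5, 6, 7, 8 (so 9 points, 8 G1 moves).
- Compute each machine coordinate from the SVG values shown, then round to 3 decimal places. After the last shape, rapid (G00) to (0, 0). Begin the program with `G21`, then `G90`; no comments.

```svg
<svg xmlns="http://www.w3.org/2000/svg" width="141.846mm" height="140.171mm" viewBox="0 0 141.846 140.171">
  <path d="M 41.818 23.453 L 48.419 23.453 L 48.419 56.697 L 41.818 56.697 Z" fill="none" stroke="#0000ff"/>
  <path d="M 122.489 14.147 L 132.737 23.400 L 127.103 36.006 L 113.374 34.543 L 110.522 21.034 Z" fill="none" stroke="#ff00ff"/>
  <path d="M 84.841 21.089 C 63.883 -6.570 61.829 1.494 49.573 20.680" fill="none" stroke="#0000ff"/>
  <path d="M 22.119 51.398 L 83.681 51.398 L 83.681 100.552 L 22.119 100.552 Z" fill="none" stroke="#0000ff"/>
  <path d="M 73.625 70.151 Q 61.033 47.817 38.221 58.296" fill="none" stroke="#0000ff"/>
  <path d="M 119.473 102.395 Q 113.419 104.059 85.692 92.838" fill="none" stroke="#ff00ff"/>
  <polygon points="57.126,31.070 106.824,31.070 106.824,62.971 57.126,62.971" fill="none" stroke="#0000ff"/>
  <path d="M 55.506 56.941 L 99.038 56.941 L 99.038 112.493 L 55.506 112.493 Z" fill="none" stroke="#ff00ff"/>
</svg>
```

G21
G90
G00 X41.818 Y116.718
M4 S531
G01 X48.419 Y116.718 F1488
G01 X48.419 Y83.474
G01 X41.818 Y83.474
G01 X41.818 Y116.718
M5
G00 X122.489 Y126.024
M4 S852
G01 X132.737 Y116.771 F487
G01 X127.103 Y104.165
G01 X113.374 Y105.628
G01 X110.522 Y119.137
G01 X122.489 Y126.024
M5
G00 X84.841 Y119.082
M4 S531
G01 X77.811 Y127.828 F1488
G01 X72.212 Y133.513
G01 X67.703 Y136.425
G01 X63.944 Y136.853
G01 X60.592 Y135.086
G01 X57.307 Y131.411
G01 X53.748 Y126.116
G01 X49.573 Y119.491
M5
G00 X22.119 Y88.773
M4 S531
G01 X83.681 Y88.773 F1488
G01 X83.681 Y39.619
G01 X22.119 Y39.619
G01 X22.119 Y88.773
M5
G00 X73.625 Y70.020
M4 S531
G01 X70.317 Y75.091 F1488
G01 X66.690 Y79.136
G01 X62.744 Y82.156
G01 X58.478 Y84.151
G01 X53.893 Y85.120
G01 X48.988 Y85.064
G01 X43.764 Y83.982
G01 X38.221 Y81.875
M5
G00 X119.473 Y37.776
M4 S852
G01 X117.621 Y37.561 F487
G01 X115.091 Y37.749
G01 X111.885 Y38.340
G01 X108.001 Y39.333
G01 X103.439 Y40.729
G01 X98.201 Y42.528
G01 X92.285 Y44.729
G01 X85.692 Y47.333
M5
G00 X57.126 Y109.101
M4 S531
G01 X106.824 Y109.101 F1488
G01 X106.824 Y77.200
G01 X57.126 Y77.200
G01 X57.126 Y109.101
M5
G00 X55.506 Y83.230
M4 S852
G01 X99.038 Y83.230 F487
G01 X99.038 Y27.678
G01 X55.506 Y27.678
G01 X55.506 Y83.230
M5
G00 X0.000 Y0.000

1 u = 1 mm; y_m = 140.171 − y.

[1] `<path>` rectangle, #0000ff→score S531 F1488: (41.818,116.718) → (48.419,116.718) → (48.419,83.474) → (41.818,83.474) → (41.818,116.718) (closed)

[2] `<path>` regular polygon, #ff00ff→cut S852 F487: (122.489,126.024) → (132.737,116.771) → (127.103,104.165) → (113.374,105.628) → (110.522,119.137) → (122.489,126.024) (closed)

[3] `<path>` cubic bezier, #0000ff→score S531 F1488: (84.841,119.082) → (77.811,127.828) → (72.212,133.513) → (67.703,136.425) → (63.944,136.853) → (60.592,135.086) → (57.307,131.411) → (53.748,126.116) → (49.573,119.491)

[4] `<path>` rectangle, #0000ff→score S531 F1488: (22.119,88.773) → (83.681,88.773) → (83.681,39.619) → (22.119,39.619) → (22.119,88.773) (closed)

[5] `<path>` quadratic bezier, #0000ff→score S531 F1488: (73.625,70.020) → (70.317,75.091) → (66.690,79.136) → (62.744,82.156) → (58.478,84.151) → (53.893,85.120) → (48.988,85.064) → (43.764,83.982) → (38.221,81.875)

[6] `<path>` quadratic bezier, #ff00ff→cut S852 F487: (119.473,37.776) → (117.621,37.561) → (115.091,37.749) → (111.885,38.340) → (108.001,39.333) → (103.439,40.729) → (98.201,42.528) → (92.285,44.729) → (85.692,47.333)

[7] `<polygon>` rectangle, #0000ff→score S531 F1488: (57.126,109.101) → (106.824,109.101) → (106.824,77.200) → (57.126,77.200) → (57.126,109.101) (closed)

[8] `<path>` rectangle, #ff00ff→cut S852 F487: (55.506,83.230) → (99.038,83.230) → (99.038,27.678) → (55.506,27.678) → (55.506,83.230) (closed)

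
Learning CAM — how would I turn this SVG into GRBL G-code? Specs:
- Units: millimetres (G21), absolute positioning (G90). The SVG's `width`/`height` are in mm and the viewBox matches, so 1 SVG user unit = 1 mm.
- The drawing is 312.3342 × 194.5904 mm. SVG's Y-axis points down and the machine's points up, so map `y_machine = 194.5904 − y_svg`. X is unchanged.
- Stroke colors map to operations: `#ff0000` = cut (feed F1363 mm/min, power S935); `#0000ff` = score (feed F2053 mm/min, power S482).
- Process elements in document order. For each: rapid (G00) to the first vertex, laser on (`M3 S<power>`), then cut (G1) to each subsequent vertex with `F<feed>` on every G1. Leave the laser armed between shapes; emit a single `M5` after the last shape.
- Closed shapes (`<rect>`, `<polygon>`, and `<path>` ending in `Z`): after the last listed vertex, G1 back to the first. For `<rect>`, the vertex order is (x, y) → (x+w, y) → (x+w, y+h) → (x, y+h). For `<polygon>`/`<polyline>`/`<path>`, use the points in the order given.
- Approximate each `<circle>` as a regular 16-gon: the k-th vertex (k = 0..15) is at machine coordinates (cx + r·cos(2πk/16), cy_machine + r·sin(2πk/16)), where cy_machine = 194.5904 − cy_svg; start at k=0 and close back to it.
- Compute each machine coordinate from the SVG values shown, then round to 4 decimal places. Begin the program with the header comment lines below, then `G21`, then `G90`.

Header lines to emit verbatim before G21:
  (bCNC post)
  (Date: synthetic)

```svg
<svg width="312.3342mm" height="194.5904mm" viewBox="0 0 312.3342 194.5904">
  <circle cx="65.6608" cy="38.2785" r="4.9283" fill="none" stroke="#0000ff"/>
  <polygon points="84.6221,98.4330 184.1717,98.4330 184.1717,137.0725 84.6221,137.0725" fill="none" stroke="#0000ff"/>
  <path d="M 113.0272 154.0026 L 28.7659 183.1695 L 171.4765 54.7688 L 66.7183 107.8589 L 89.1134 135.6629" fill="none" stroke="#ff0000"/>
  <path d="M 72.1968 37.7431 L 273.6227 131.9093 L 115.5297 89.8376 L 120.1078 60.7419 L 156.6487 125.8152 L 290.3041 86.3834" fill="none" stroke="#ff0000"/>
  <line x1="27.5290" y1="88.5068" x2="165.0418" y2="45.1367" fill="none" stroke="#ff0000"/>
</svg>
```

Since the viewBox matches the mm dimensions, user units are millimetres directly. The only transform is the Y-flip y_m = 194.5904 − y_svg.

Shape 1 is a circle drawn with `<circle>`. Its stroke #0000ff means score at S482, F2053. After flipping Y the toolpath is (70.5891,156.3119) → (70.2140,158.1979) → (69.1456,159.7967) → (67.5468,160.8651) → (65.6608,161.2402) → (63.7748,160.8651) → (62.1760,159.7967) → (61.1076,158.1979) → (60.7325,156.3119) → (61.1076,154.4259) → (62.1760,152.8271) → (63.7748,151.7587) → (65.6608,151.3836) → (67.5468,151.7587) → (69.1456,152.8271) → (70.2140,154.4259) → (70.5891,156.3119), returning to the start.

Shape 2 is a rectangle drawn with `<polygon>`. Its stroke #0000ff means score at S482, F2053. After flipping Y the toolpath is (84.6221,96.1574) → (184.1717,96.1574) → (184.1717,57.5179) → (84.6221,57.5179) → (84.6221,96.1574), returning to the start.

Shape 3 is a open polyline drawn with `<path>`. Its stroke #ff0000 means cut at S935, F1363. After flipping Y the toolpath is (113.0272,40.5878) → (28.7659,11.4209) → (171.4765,139.8216) → (66.7183,86.7315) → (89.1134,58.9275).

Shape 4 is a open polyline drawn with `<path>`. Its stroke #ff0000 means cut at S935, F1363. After flipping Y the toolpath is (72.1968,156.8473) → (273.6227,62.6811) → (115.5297,104.7528) → (120.1078,133.8485) → (156.6487,68.7752) → (290.3041,108.2070).

Shape 5 is a line segment drawn with `<line>`. Its stroke #ff0000 means cut at S935, F1363. After flipping Y the toolpath is (27.5290,106.0836) → (165.0418,149.4537).

(bCNC post)
(Date: synthetic)
G21
G90
G00 X70.5891 Y156.3119
M3 S482
G1 X70.2140 Y158.1979 F2053
G1 X69.1456 Y159.7967 F2053
G1 X67.5468 Y160.8651 F2053
G1 X65.6608 Y161.2402 F2053
G1 X63.7748 Y160.8651 F2053
G1 X62.1760 Y159.7967 F2053
G1 X61.1076 Y158.1979 F2053
G1 X60.7325 Y156.3119 F2053
G1 X61.1076 Y154.4259 F2053
G1 X62.1760 Y152.8271 F2053
G1 X63.7748 Y151.7587 F2053
G1 X65.6608 Y151.3836 F2053
G1 X67.5468 Y151.7587 F2053
G1 X69.1456 Y152.8271 F2053
G1 X70.2140 Y154.4259 F2053
G1 X70.5891 Y156.3119 F2053
G00 X84.6221 Y96.1574
M3 S482
G1 X184.1717 Y96.1574 F2053
G1 X184.1717 Y57.5179 F2053
G1 X84.6221 Y57.5179 F2053
G1 X84.6221 Y96.1574 F2053
G00 X113.0272 Y40.5878
M3 S935
G1 X28.7659 Y11.4209 F1363
G1 X171.4765 Y139.8216 F1363
G1 X66.7183 Y86.7315 F1363
G1 X89.1134 Y58.9275 F1363
G00 X72.1968 Y156.8473
M3 S935
G1 X273.6227 Y62.6811 F1363
G1 X115.5297 Y104.7528 F1363
G1 X120.1078 Y133.8485 F1363
G1 X156.6487 Y68.7752 F1363
G1 X290.3041 Y108.2070 F1363
G00 X27.5290 Y106.0836
M3 S935
G1 X165.0418 Y149.4537 F1363
M5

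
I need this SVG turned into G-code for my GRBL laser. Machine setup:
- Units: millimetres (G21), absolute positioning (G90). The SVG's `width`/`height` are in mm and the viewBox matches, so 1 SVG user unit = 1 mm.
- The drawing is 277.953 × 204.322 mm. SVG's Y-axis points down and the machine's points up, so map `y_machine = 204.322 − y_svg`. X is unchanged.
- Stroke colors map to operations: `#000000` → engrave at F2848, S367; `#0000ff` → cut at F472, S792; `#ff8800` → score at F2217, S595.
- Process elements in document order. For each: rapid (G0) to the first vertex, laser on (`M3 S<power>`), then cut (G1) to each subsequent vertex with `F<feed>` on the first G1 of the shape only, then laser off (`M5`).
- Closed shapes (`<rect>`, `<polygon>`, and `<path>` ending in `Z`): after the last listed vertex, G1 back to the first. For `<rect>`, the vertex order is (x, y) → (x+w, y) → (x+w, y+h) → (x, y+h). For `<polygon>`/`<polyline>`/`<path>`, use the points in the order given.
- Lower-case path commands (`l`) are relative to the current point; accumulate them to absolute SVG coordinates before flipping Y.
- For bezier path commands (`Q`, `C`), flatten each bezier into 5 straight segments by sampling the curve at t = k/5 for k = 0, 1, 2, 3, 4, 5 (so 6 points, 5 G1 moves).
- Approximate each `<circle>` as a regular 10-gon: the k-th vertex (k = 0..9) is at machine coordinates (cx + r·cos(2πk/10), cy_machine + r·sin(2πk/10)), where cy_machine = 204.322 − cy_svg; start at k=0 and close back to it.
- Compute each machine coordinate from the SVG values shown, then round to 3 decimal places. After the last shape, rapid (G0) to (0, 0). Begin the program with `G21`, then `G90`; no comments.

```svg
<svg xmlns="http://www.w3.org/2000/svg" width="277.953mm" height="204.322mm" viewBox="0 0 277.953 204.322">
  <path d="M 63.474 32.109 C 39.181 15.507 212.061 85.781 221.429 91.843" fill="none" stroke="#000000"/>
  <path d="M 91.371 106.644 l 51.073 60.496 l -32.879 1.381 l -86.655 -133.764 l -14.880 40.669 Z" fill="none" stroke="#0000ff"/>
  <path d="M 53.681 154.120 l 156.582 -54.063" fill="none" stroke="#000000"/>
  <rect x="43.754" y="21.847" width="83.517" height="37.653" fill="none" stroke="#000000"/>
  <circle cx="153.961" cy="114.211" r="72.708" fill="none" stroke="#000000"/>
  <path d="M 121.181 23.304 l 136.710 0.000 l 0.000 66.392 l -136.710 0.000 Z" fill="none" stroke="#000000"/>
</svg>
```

viewBox `0 0 277.953 204.322` with mm width/height → 1 unit = 1 mm. Flip: y_m = 204.322 − y_svg.

**Shape 1** — `<path>` cubic bezier, stroke `#000000` → engrave (S367, F2848). Control points (SVG): P0=(63.474,32.109), P1=(39.181,15.507), P2=(212.061,85.781), P3=(221.429,91.843); sampled at t=k/5. Machine vertices: (63.474,172.213) → (69.673,172.958) → (105.882,160.105) → (154.785,140.906) → (199.072,122.613) → (221.429,112.479). Open path.

**Shape 2** — `<path>` closed polygon, stroke `#0000ff` → cut (S792, F472). Machine vertices: (91.371,97.678) → (142.444,37.182) → (109.565,35.801) → (22.910,169.565) → (8.030,128.896) → (91.371,97.678). Closed: final G1 returns to the first vertex.

**Shape 3** — `<path>` line segment, stroke `#000000` → engrave (S367, F2848). Machine vertices: (53.681,50.202) → (210.263,104.265). Open path.

**Shape 4** — `<rect>` rectangle, stroke `#000000` → engrave (S367, F2848). Machine vertices: (43.754,182.475) → (127.271,182.475) → (127.271,144.822) → (43.754,144.822) → (43.754,182.475). Closed: final G1 returns to the first vertex.

**Shape 5** — `<circle>` circle, stroke `#000000` → engrave (S367, F2848). Machine vertices: (226.669,90.111) → (212.783,132.848) → (176.429,159.260) → (131.493,159.260) → (95.139,132.848) → (81.253,90.111) → (95.139,47.374) → (131.493,20.962) → (176.429,20.962) → (212.783,47.374) → (226.669,90.111). Closed: final G1 returns to the first vertex.

**Shape 6** — `<path>` rectangle, stroke `#000000` → engrave (S367, F2848). Machine vertices: (121.181,181.018) → (257.891,181.018) → (257.891,114.626) → (121.181,114.626) → (121.181,181.018). Closed: final G1 returns to the first vertex.

G21
G90
G0 X63.474 Y172.213
M3 S367
G1 X69.673 Y172.958 F2848
G1 X105.882 Y160.105
G1 X154.785 Y140.906
G1 X199.072 Y122.613
G1 X221.429 Y112.479
M5
G0 X91.371 Y97.678
M3 S792
G1 X142.444 Y37.182 F472
G1 X109.565 Y35.801
G1 X22.910 Y169.565
G1 X8.030 Y128.896
G1 X91.371 Y97.678
M5
G0 X53.681 Y50.202
M3 S367
G1 X210.263 Y104.265 F2848
M5
G0 X43.754 Y182.475
M3 S367
G1 X127.271 Y182.475 F2848
G1 X127.271 Y144.822
G1 X43.754 Y144.822
G1 X43.754 Y182.475
M5
G0 X226.669 Y90.111
M3 S367
G1 X212.783 Y132.848 F2848
G1 X176.429 Y159.260
G1 X131.493 Y159.260
G1 X95.139 Y132.848
G1 X81.253 Y90.111
G1 X95.139 Y47.374
G1 X131.493 Y20.962
G1 X176.429 Y20.962
G1 X212.783 Y47.374
G1 X226.669 Y90.111
M5
G0 X121.181 Y181.018
M3 S367
G1 X257.891 Y181.018 F2848
G1 X257.891 Y114.626
G1 X121.181 Y114.626
G1 X121.181 Y181.018
M5
G0 X0.000 Y0.000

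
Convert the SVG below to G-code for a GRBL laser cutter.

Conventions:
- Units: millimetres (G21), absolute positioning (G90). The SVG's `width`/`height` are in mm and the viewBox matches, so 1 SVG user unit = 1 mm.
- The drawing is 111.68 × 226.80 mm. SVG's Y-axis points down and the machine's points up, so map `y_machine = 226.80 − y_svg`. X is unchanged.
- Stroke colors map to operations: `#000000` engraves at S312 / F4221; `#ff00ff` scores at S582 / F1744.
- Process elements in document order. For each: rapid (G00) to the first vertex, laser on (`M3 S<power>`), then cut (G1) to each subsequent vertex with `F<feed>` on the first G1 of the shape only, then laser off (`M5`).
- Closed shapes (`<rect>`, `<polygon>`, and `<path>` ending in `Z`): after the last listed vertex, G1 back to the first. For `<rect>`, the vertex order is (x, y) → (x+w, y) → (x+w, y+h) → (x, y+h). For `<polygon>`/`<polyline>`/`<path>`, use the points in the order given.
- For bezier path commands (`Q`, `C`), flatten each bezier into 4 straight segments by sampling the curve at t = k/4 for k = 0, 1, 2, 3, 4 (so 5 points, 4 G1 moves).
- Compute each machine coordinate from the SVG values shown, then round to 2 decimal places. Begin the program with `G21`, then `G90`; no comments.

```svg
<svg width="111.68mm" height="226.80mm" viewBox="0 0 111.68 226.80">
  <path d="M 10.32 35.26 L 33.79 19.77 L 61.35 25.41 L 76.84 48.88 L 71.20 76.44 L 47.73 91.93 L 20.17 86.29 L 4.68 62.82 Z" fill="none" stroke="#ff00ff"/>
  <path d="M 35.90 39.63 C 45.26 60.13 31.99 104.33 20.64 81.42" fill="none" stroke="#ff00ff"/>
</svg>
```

G21
G90
G00 X10.32 Y191.54
M3 S582
G1 X33.79 Y207.03 F1744
G1 X61.35 Y201.39
G1 X76.84 Y177.92
G1 X71.20 Y150.36
G1 X47.73 Y134.87
G1 X20.17 Y140.51
G1 X4.68 Y163.98
G1 X10.32 Y191.54
M5
G00 X35.90 Y187.17
M3 S582
G1 X39.06 Y168.77 F1744
G1 X36.04 Y150.00
G1 X29.13 Y139.36
G1 X20.64 Y145.38
M5

1 u = 1 mm; y_m = 226.80 − y.

[1] `<path>` regular polygon, #ff00ff→score S582 F1744: (10.32,191.54) → (33.79,207.03) → (61.35,201.39) → (76.84,177.92) → (71.20,150.36) → (47.73,134.87) → (20.17,140.51) → (4.68,163.98) → (10.32,191.54) (closed)

[2] `<path>` cubic bezier, #ff00ff→score S582 F1744: (35.90,187.17) → (39.06,168.77) → (36.04,150.00) → (29.13,139.36) → (20.64,145.38)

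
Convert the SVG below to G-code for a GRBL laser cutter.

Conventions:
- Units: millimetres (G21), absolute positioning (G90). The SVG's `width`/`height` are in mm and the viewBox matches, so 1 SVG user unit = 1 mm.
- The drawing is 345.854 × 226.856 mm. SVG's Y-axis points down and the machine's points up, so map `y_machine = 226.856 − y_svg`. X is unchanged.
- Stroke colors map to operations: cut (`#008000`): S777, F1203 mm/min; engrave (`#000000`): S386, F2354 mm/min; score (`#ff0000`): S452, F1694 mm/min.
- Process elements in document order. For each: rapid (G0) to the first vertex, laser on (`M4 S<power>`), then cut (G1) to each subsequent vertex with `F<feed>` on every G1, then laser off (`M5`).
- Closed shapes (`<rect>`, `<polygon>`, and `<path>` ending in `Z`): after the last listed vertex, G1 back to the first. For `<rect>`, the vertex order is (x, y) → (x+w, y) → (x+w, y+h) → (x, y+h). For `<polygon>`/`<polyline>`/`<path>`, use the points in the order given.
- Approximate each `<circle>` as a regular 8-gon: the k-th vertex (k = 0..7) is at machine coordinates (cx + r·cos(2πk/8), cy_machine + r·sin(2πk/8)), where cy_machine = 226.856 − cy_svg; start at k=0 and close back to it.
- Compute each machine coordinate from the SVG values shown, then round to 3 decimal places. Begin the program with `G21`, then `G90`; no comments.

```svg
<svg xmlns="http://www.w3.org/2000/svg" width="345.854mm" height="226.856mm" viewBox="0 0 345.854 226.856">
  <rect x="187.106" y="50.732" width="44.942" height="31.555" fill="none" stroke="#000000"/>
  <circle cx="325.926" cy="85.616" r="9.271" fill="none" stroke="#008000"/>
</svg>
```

1 u = 1 mm; y_m = 226.856 − y.

[1] `<rect>` rectangle, #000000→engrave S386 F2354: (187.106,176.124) → (232.048,176.124) → (232.048,144.569) → (187.106,144.569) → (187.106,176.124) (closed)

[2] `<circle>` circle, #008000→cut S777 F1203: (335.197,141.240) → (332.482,147.796) → (325.926,150.511) → (319.370,147.796) → (316.655,141.240) → (319.370,134.684) → (325.926,131.969) → (332.482,134.684) → (335.197,141.240) (closed)

G21
G90
G0 X187.106 Y176.124
M4 S386
G1 X232.048 Y176.124 F2354
G1 X232.048 Y144.569 F2354
G1 X187.106 Y144.569 F2354
G1 X187.106 Y176.124 F2354
M5
G0 X335.197 Y141.240
M4 S777
G1 X332.482 Y147.796 F1203
G1 X325.926 Y150.511 F1203
G1 X319.370 Y147.796 F1203
G1 X316.655 Y141.240 F1203
G1 X319.370 Y134.684 F1203
G1 X325.926 Y131.969 F1203
G1 X332.482 Y134.684 F1203
G1 X335.197 Y141.240 F1203
M5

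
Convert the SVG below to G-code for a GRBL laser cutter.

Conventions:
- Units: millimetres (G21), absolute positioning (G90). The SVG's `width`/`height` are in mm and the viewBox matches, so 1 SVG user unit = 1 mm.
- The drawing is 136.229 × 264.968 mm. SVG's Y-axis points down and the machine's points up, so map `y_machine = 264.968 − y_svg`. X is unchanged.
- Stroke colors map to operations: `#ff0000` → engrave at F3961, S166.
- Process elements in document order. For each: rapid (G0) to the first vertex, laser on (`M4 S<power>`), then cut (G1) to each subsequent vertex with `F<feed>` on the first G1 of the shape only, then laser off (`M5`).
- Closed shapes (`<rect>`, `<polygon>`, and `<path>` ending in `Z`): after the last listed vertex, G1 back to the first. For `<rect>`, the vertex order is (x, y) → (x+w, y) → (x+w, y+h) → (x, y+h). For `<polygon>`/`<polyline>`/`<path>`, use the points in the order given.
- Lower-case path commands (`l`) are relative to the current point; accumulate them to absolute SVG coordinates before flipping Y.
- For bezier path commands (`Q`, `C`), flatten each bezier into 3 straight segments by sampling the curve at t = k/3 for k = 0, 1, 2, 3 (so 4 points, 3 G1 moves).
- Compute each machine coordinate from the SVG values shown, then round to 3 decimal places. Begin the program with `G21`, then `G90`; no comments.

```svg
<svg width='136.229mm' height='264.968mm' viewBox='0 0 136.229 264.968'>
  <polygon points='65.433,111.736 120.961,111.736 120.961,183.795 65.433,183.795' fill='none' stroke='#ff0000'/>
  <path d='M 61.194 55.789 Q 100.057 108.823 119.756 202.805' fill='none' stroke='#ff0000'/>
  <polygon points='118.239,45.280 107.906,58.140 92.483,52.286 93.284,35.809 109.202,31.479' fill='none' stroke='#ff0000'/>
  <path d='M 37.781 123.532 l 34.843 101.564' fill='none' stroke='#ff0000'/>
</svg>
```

G21
G90
G0 X65.433 Y153.232
M4 S166
G1 X120.961 Y153.232 F3961
G1 X120.961 Y81.173
G1 X65.433 Y81.173
G1 X65.433 Y153.232
M5
G0 X61.194 Y209.179
M4 S166
G1 X84.973 Y169.273 F3961
G1 X104.494 Y120.268
G1 X119.756 Y62.163
M5
G0 X118.239 Y219.688
M4 S166
G1 X107.906 Y206.828 F3961
G1 X92.483 Y212.682
G1 X93.284 Y229.159
G1 X109.202 Y233.489
G1 X118.239 Y219.688
M5
G0 X37.781 Y141.436
M4 S166
G1 X72.624 Y39.872 F3961
M5

1 u = 1 mm; y_m = 264.968 − y.

[1] `<polygon>` rectangle, #ff0000→engrave S166 F3961: (65.433,153.232) → (120.961,153.232) → (120.961,81.173) → (65.433,81.173) → (65.433,153.232) (closed)

[2] `<path>` quadratic bezier, #ff0000→engrave S166 F3961: (61.194,209.179) → (84.973,169.273) → (104.494,120.268) → (119.756,62.163)

[3] `<polygon>` regular polygon, #ff0000→engrave S166 F3961: (118.239,219.688) → (107.906,206.828) → (92.483,212.682) → (93.284,229.159) → (109.202,233.489) → (118.239,219.688) (closed)

[4] `<path>` line segment, #ff0000→engrave S166 F3961: (37.781,141.436) → (72.624,39.872)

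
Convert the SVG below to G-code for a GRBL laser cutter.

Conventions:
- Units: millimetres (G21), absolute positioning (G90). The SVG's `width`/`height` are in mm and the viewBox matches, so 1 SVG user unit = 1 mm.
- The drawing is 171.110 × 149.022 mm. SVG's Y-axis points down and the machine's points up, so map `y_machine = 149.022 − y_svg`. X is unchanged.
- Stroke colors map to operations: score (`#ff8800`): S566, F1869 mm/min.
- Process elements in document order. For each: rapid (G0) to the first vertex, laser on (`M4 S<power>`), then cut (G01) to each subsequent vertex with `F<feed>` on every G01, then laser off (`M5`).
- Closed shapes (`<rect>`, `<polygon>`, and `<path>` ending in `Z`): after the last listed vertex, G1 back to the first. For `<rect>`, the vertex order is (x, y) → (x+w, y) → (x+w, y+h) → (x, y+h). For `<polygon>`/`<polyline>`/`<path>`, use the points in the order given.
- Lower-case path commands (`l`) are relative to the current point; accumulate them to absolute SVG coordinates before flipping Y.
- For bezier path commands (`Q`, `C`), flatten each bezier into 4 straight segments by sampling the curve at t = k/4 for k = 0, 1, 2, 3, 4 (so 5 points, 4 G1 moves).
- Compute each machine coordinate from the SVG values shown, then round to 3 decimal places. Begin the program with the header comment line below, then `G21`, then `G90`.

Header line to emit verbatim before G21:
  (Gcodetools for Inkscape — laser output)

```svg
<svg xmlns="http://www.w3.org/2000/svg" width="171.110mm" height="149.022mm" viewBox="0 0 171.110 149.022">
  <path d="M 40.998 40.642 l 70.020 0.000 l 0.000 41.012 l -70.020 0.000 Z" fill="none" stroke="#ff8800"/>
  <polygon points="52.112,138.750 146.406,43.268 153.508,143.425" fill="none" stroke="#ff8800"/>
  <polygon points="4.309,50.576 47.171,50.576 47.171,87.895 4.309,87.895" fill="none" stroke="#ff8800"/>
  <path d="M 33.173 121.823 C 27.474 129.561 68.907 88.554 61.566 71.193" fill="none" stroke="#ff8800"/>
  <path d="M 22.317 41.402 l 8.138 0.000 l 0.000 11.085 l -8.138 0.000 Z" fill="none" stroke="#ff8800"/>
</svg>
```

Since the viewBox matches the mm dimensions, user units are millimetres directly. The only transform is the Y-flip y_m = 149.022 − y_svg.

Shape 1 is a rectangle drawn with `<path>`. Its stroke #ff8800 means score at S566, F1869. After flipping Y the toolpath is (40.998,108.380) → (111.018,108.380) → (111.018,67.368) → (40.998,67.368) → (40.998,108.380), returning to the start.

Shape 2 is a closed polygon drawn with `<polygon>`. Its stroke #ff8800 means score at S566, F1869. After flipping Y the toolpath is (52.112,10.272) → (146.406,105.754) → (153.508,5.597) → (52.112,10.272), returning to the start.

Shape 3 is a rectangle drawn with `<polygon>`. Its stroke #ff8800 means score at S566, F1869. After flipping Y the toolpath is (4.309,98.446) → (47.171,98.446) → (47.171,61.127) → (4.309,61.127) → (4.309,98.446), returning to the start.

Shape 4 is a cubic bezier drawn with `<path>`. Its stroke #ff8800 means score at S566, F1869. After flipping Y the toolpath is (33.173,27.199) → (36.237,29.404) → (47.985,43.102) → (59.425,61.506) → (61.566,77.829).

Shape 5 is a rectangle drawn with `<path>`. Its stroke #ff8800 means score at S566, F1869. After flipping Y the toolpath is (22.317,107.620) → (30.455,107.620) → (30.455,96.535) → (22.317,96.535) → (22.317,107.620), returning to the start.

(Gcodetools for Inkscape — laser output)
G21
G90
G0 X40.998 Y108.380
M4 S566
G01 X111.018 Y108.380 F1869
G01 X111.018 Y67.368 F1869
G01 X40.998 Y67.368 F1869
G01 X40.998 Y108.380 F1869
M5
G0 X52.112 Y10.272
M4 S566
G01 X146.406 Y105.754 F1869
G01 X153.508 Y5.597 F1869
G01 X52.112 Y10.272 F1869
M5
G0 X4.309 Y98.446
M4 S566
G01 X47.171 Y98.446 F1869
G01 X47.171 Y61.127 F1869
G01 X4.309 Y61.127 F1869
G01 X4.309 Y98.446 F1869
M5
G0 X33.173 Y27.199
M4 S566
G01 X36.237 Y29.404 F1869
G01 X47.985 Y43.102 F1869
G01 X59.425 Y61.506 F1869
G01 X61.566 Y77.829 F1869
M5
G0 X22.317 Y107.620
M4 S566
G01 X30.455 Y107.620 F1869
G01 X30.455 Y96.535 F1869
G01 X22.317 Y96.535 F1869
G01 X22.317 Y107.620 F1869
M5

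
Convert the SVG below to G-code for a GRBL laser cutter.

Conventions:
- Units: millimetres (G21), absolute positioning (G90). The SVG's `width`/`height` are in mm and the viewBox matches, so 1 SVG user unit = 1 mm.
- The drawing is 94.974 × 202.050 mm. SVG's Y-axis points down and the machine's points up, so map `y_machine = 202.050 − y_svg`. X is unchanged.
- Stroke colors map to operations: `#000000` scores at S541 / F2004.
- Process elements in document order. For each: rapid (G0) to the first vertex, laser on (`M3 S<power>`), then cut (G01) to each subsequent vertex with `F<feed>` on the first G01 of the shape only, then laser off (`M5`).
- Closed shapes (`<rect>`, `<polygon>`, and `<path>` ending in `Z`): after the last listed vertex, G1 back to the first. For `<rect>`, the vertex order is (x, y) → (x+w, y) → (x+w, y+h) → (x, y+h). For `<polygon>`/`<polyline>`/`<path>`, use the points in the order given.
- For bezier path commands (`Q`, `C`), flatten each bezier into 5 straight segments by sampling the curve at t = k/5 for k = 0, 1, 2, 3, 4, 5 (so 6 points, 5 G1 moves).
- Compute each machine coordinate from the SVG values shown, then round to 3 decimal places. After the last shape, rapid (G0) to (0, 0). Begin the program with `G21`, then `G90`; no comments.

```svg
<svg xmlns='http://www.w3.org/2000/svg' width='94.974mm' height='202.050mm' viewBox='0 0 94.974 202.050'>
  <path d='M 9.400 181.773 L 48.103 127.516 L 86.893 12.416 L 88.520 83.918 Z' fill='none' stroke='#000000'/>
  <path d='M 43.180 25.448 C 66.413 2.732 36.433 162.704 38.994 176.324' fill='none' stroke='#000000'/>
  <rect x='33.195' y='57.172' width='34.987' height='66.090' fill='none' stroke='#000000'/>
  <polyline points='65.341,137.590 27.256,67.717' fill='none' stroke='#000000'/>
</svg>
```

viewBox `0 0 94.974 202.050` with mm width/height → 1 unit = 1 mm. Flip: y_m = 202.050 − y_svg.

**Shape 1** — `<path>` closed polygon, stroke `#000000` → score (S541, F2004). Machine vertices: (9.400,20.277) → (48.103,74.534) → (86.893,189.634) → (88.520,118.132) → (9.400,20.277). Closed: final G1 returns to the first vertex.

**Shape 2** — `<path>` cubic bezier, stroke `#000000` → score (S541, F2004). Control points (SVG): P0=(43.180,25.448), P1=(66.413,2.732), P2=(36.433,162.704), P3=(38.994,176.324); sampled at t=k/5. Machine vertices: (43.180,176.602) → (51.420,170.941) → (51.006,137.230) → (46.052,91.260) → (40.676,48.828) → (38.994,25.726). Open path.

**Shape 3** — `<rect>` rectangle, stroke `#000000` → score (S541, F2004). Machine vertices: (33.195,144.878) → (68.182,144.878) → (68.182,78.788) → (33.195,78.788) → (33.195,144.878). Closed: final G1 returns to the first vertex.

**Shape 4** — `<polyline>` line segment, stroke `#000000` → score (S541, F2004). Machine vertices: (65.341,64.460) → (27.256,134.333). Open path.

G21
G90
G0 X9.400 Y20.277
M3 S541
G01 X48.103 Y74.534 F2004
G01 X86.893 Y189.634
G01 X88.520 Y118.132
G01 X9.400 Y20.277
M5
G0 X43.180 Y176.602
M3 S541
G01 X51.420 Y170.941 F2004
G01 X51.006 Y137.230
G01 X46.052 Y91.260
G01 X40.676 Y48.828
G01 X38.994 Y25.726
M5
G0 X33.195 Y144.878
M3 S541
G01 X68.182 Y144.878 F2004
G01 X68.182 Y78.788
G01 X33.195 Y78.788
G01 X33.195 Y144.878
M5
G0 X65.341 Y64.460
M3 S541
G01 X27.256 Y134.333 F2004
M5
G0 X0.000 Y0.000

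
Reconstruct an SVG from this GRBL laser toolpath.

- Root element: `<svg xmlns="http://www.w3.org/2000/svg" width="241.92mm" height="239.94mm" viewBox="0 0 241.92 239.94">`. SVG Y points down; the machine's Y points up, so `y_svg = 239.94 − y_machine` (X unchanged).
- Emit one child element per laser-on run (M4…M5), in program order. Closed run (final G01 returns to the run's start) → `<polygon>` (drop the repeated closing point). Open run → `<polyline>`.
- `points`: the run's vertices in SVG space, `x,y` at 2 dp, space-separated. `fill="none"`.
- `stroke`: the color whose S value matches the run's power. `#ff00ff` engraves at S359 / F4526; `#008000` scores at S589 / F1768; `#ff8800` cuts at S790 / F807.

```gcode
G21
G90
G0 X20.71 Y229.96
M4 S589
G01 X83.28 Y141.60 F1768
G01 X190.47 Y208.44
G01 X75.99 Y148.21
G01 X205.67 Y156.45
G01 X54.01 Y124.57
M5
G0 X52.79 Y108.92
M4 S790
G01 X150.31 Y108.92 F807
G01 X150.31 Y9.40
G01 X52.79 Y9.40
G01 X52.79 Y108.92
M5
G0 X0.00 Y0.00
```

y_svg = 239.94 − y_m.

[1] S589→`#008000` (score); open run; points: 20.71,9.98 83.28,98.34 190.47,31.50 75.99,91.73 205.67,83.49 54.01,115.37

[2] S790→`#ff8800` (cut); closed run; points: 52.79,131.02 150.31,131.02 150.31,230.54 52.79,230.54

<svg xmlns="http://www.w3.org/2000/svg" width="241.92mm" height="239.94mm" viewBox="0 0 241.92 239.94">
  <polyline points="20.71,9.98 83.28,98.34 190.47,31.50 75.99,91.73 205.67,83.49 54.01,115.37" fill="none" stroke="#008000"/>
  <polygon points="52.79,131.02 150.31,131.02 150.31,230.54 52.79,230.54" fill="none" stroke="#ff8800"/>
</svg>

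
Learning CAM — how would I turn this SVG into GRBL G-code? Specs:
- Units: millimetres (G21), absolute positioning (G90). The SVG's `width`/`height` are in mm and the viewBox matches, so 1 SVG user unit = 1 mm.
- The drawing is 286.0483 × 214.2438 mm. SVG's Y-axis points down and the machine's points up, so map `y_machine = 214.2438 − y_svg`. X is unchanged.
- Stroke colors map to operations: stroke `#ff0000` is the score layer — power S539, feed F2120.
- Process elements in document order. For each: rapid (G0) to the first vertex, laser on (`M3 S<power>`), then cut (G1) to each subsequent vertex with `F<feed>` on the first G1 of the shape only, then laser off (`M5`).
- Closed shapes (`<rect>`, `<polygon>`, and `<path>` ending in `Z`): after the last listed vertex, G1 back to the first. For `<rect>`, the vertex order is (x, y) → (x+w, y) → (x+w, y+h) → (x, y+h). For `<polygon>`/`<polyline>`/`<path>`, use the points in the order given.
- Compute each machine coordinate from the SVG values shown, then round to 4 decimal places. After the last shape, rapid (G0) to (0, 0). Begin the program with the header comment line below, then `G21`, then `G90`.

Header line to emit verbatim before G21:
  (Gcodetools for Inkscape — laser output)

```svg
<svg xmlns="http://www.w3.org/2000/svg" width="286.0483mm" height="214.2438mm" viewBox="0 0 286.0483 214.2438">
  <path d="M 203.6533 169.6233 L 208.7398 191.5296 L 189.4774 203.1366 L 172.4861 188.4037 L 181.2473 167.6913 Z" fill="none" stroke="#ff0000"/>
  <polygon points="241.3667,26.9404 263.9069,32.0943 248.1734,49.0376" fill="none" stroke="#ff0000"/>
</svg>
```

(Gcodetools for Inkscape — laser output)
G21
G90
G0 X203.6533 Y44.6205
M3 S539
G1 X208.7398 Y22.7142 F2120
G1 X189.4774 Y11.1072
G1 X172.4861 Y25.8401
G1 X181.2473 Y46.5525
G1 X203.6533 Y44.6205
M5
G0 X241.3667 Y187.3034
M3 S539
G1 X263.9069 Y182.1495 F2120
G1 X248.1734 Y165.2062
G1 X241.3667 Y187.3034
M5
G0 X0.0000 Y0.0000

viewBox `0 0 286.0483 214.2438` with mm width/height → 1 unit = 1 mm. Flip: y_m = 214.2438 − y_svg.

**Shape 1** — `<path>` regular polygon, stroke `#ff0000` → score (S539, F2120). Machine vertices: (203.6533,44.6205) → (208.7398,22.7142) → (189.4774,11.1072) → (172.4861,25.8401) → (181.2473,46.5525) → (203.6533,44.6205). Closed: final G1 returns to the first vertex.

**Shape 2** — `<polygon>` regular polygon, stroke `#ff0000` → score (S539, F2120). Machine vertices: (241.3667,187.3034) → (263.9069,182.1495) → (248.1734,165.2062) → (241.3667,187.3034). Closed: final G1 returns to the first vertex.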